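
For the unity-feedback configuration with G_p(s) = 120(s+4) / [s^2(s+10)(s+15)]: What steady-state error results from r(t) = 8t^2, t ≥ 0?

5

The open loop has two poles at the origin → type 2 system.
K_a = lim_{s→0} s^2·G_p(s) = 120·4 / (10·15) = 3.2.
r(t) = 8t^2 gives R(s) = 16/s^3.
e_ss = 16/K_a = 16/3.2 = 5.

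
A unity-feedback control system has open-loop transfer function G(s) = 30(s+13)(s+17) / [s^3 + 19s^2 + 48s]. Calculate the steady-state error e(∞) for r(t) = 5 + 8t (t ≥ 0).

Lowest-order denominator term is 48s, so the open loop has 1 pole at the origin → type 1 system. Treating each term separately:
  • 5: tracked with zero error.
  • 8t: e_ss = 8/K_v with K_v=138.125 → 64/1105.
Total e_ss = 64/1105.

64/1105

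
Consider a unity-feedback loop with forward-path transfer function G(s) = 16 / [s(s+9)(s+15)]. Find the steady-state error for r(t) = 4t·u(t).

33.75

One free integrator in G(s): this is a type 1 system.
K_v = lim_{s→0} s·G(s) = 16 / (9·15) = 16/135.
e_ss = 4/K_v = 4/(16/135) = 33.75.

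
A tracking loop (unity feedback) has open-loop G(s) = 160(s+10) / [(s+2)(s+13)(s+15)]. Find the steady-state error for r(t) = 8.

312/199

System type = 0 (no poles at s=0).
K_p = lim_{s→0} G(s) = 160·10 / (2·13·15) = 160/39.
e_ss = 8/(1 + K_p) = 8/(199/39) = 312/199.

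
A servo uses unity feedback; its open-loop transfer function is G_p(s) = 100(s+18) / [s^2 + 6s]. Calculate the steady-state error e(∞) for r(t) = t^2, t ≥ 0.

infinity

The denominator has no term below 6s — 1 pole at s=0, type 1.
For a type-1 system K_a = 0, so e_ss to a parabolic input is unbounded.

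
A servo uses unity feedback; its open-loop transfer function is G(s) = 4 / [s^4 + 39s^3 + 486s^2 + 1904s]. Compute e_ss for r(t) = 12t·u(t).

Lowest-order denominator term is 1904s, so the open loop has 1 pole at the origin → type 1 system.
K_v = lim_{s→0} s·G(s) = 4 / 1904 = 1/476.
e_ss = 12/K_v = 12/(1/476) = 5712.

5712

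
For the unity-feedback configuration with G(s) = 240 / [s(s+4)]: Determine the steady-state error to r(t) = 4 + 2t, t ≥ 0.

1/30

G(s) has one factor of s in the denominator, so the system is type 1. By superposition:
  • 4: tracked with zero error.
  • 2t: e_ss = 2/K_v with K_v=60 → 1/30.
Total e_ss = 1/30.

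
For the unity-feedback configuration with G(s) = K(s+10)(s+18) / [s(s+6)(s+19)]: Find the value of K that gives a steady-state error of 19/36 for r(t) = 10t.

One free integrator in G(s): this is a type 1 system.
K_v = lim_{s→0} s·G(s) = K·10·18 / (6·19) = (30/19)·K.
e_ss = 10/K_v = 19/36 ⇒ K_v = 360/19 ⇒ K = (360/19)/(30/19) = 12.

12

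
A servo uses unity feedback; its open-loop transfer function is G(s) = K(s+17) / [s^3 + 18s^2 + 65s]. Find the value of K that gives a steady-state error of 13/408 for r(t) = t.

120

Factoring s from the denominator leaves a polynomial with constant term 65, so the system is type 1.
K_v = lim_{s→0} s·G(s) = K·17 / 65 = (17/65)·K.
e_ss = 1/K_v = 13/408 ⇒ K_v = 408/13 ⇒ K = (408/13)/(17/65) = 120.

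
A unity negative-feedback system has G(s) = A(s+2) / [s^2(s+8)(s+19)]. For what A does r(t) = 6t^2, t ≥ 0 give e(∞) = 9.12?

100

The open loop has two poles at the origin → type 2 system.
K_a = lim_{s→0} s^2·G(s) = A·2 / (8·19) = (1/76)·A.
e_ss = 12/K_a = 9.12 ⇒ K_a = 25/19 ⇒ A = (25/19)/(1/76) = 100.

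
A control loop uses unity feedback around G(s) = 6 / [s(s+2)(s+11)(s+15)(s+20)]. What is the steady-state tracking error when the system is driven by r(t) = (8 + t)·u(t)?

1100

System type = 1 (one pole at s=0). By superposition:
  • 8: tracked with zero error.
  • t: e_ss = 1/K_v with K_v=1/1100 → 1100.
Total e_ss = 1100.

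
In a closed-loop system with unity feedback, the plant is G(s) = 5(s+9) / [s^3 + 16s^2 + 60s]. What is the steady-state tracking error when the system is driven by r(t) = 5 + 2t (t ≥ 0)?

8/3

Factoring s from the denominator leaves a polynomial with constant term 60, so the system is type 1. Treating each term separately:
  • 5: tracked with zero error.
  • 2t: e_ss = 2/K_v with K_v=0.75 → 8/3.
Total e_ss = 8/3.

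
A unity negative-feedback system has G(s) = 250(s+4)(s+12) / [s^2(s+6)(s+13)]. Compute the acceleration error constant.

2000/13

System type = 2 (two poles at s=0).
K_a = lim_{s→0} s^2·G(s) = 250·4·12 / (6·13) = 2000/13.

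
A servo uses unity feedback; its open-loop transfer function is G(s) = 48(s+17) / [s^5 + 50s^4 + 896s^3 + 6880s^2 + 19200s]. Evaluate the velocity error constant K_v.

0.0425

The denominator has no term below 19200s — 1 pole at s=0, type 1.
K_v = lim_{s→0} s·G(s) = 48·17 / 19200 = 0.0425.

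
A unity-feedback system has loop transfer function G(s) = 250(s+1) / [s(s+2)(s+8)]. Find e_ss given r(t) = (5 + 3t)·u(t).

0.192

The open loop has one pole at the origin → type 1 system. By superposition:
  • 5: tracked with zero error.
  • 3t: e_ss = 3/K_v with K_v=15.625 → 0.192.
Total e_ss = 0.192.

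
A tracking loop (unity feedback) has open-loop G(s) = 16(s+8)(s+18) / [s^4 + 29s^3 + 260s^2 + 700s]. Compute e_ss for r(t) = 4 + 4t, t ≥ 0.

The denominator has no term below 700s — 1 pole at s=0, type 1. Taking each input component in turn:
  • 4: tracked with zero error.
  • 4t: e_ss = 4/K_v with K_v=576/175 → 175/144.
Total e_ss = 175/144.

175/144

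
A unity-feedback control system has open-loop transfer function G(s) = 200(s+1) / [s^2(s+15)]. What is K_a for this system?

The open loop has two poles at the origin → type 2 system.
K_a = lim_{s→0} s^2·G(s) = 200·1 / (15) = 40/3.

40/3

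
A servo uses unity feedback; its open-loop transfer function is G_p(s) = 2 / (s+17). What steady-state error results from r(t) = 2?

System type = 0 (no poles at s=0).
K_p = lim_{s→0} G_p(s) = 2 / (17) = 2/17.
e_ss = 2/(1 + K_p) = 2/(19/17) = 34/19.

34/19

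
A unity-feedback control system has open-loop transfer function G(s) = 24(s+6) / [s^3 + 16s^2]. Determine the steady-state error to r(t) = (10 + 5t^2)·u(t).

10/9

The denominator has no term below 16s^2 — 2 poles at s=0, type 2. Treating each term separately:
  • 10: tracked with zero error.
  • 5t^2: e_ss = 10/K_a with K_a=9 → 10/9.
Total e_ss = 10/9.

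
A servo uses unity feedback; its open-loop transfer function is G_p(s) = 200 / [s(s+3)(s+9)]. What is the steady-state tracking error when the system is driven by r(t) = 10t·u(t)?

G_p(s) has one factor of s in the denominator, so the system is type 1.
K_v = lim_{s→0} s·G_p(s) = 200 / (3·9) = 200/27.
e_ss = 10/K_v = 10/(200/27) = 1.35.

1.35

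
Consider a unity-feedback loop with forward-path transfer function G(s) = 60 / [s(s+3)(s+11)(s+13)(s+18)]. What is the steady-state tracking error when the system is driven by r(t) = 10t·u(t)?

One free integrator in G(s): this is a type 1 system.
K_v = lim_{s→0} s·G(s) = 60 / (3·11·13·18) = 10/1287.
e_ss = 10/K_v = 10/(10/1287) = 1287.

1287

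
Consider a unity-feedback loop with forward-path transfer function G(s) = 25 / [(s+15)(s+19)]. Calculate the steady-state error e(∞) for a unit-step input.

57/62

The open loop has no poles at the origin → type 0 system.
K_p = lim_{s→0} G(s) = 25 / (15·19) = 5/57.
e_ss = 1/(1 + K_p) = 1/(62/57) = 57/62.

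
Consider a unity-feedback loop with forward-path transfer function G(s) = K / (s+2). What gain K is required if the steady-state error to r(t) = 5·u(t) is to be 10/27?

The open loop has no poles at the origin → type 0 system.
K_p = lim_{s→0} G(s) = K / (2) = 0.5·K.
e_ss = 5/(1 + K_p) = 10/27 ⇒ 1 + 0.5·K = 13.5 ⇒ K = 25.

25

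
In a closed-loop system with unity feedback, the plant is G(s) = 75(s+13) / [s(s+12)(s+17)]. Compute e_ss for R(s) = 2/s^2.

136/325

The open loop has one pole at the origin → type 1 system.
K_v = lim_{s→0} s·G(s) = 75·13 / (12·17) = 325/68.
e_ss = 2/K_v = 2/(325/68) = 136/325.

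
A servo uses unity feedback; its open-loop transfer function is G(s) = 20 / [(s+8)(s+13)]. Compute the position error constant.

The open loop has no poles at the origin → type 0 system.
K_p = lim_{s→0} G(s) = 20 / (8·13) = 5/26.

5/26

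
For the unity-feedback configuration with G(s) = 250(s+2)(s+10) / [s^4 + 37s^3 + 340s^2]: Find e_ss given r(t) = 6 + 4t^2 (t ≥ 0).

0.544

Factoring s^2 from the denominator leaves a polynomial with constant term 340, so the system is type 2. By superposition:
  • 6: tracked with zero error.
  • 4t^2: e_ss = 8/K_a with K_a=250/17 → 0.544.
Total e_ss = 0.544.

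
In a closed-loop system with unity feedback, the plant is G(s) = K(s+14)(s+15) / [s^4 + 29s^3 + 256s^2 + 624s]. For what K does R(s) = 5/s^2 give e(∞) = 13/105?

120

The denominator has no term below 624s — 1 pole at s=0, type 1.
K_v = lim_{s→0} s·G(s) = K·14·15 / 624 = (35/104)·K.
e_ss = 5/K_v = 13/105 ⇒ K_v = 525/13 ⇒ K = (525/13)/(35/104) = 120.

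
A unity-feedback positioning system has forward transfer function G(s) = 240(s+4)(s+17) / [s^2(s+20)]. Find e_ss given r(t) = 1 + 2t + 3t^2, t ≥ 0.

1/136

System type = 2 (two poles at s=0). Taking each input component in turn:
  • 1: tracked with zero error.
  • 2t: tracked with zero error.
  • 3t^2: e_ss = 6/K_a with K_a=816 → 1/136.
Total e_ss = 1/136.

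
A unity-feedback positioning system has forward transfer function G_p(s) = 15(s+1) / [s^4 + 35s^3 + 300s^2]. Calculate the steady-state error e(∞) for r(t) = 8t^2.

Factoring s^2 from the denominator leaves a polynomial with constant term 300, so the system is type 2.
K_a = lim_{s→0} s^2·G_p(s) = 15·1 / 300 = 0.05.
r(t) = 8t^2 gives R(s) = 16/s^3.
e_ss = 16/K_a = 16/0.05 = 320.

320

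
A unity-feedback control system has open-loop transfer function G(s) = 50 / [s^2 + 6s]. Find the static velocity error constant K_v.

25/3

Lowest-order denominator term is 6s, so the open loop has 1 pole at the origin → type 1 system.
K_v = lim_{s→0} s·G(s) = 50 / 6 = 25/3.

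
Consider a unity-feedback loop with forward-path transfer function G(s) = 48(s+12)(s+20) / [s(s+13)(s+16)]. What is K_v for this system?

One free integrator in G(s): this is a type 1 system.
K_v = lim_{s→0} s·G(s) = 48·12·20 / (13·16) = 720/13.

720/13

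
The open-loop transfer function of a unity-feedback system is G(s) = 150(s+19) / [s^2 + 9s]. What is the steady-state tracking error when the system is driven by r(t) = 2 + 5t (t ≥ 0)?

3/190

The denominator has no term below 9s — 1 pole at s=0, type 1. Taking each input component in turn:
  • 2: tracked with zero error.
  • 5t: e_ss = 5/K_v with K_v=950/3 → 3/190.
Total e_ss = 3/190.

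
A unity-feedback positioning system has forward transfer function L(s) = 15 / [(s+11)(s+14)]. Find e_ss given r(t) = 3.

The open loop has no poles at the origin → type 0 system.
K_p = lim_{s→0} L(s) = 15 / (11·14) = 15/154.
e_ss = 3/(1 + K_p) = 3/(169/154) = 462/169.

462/169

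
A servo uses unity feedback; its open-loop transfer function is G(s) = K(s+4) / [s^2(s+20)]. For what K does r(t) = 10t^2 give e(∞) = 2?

50

The open loop has two poles at the origin → type 2 system.
K_a = lim_{s→0} s^2·G(s) = K·4 / (20) = 0.2·K.
e_ss = 20/K_a = 2 ⇒ K_a = 10 ⇒ K = 10/0.2 = 50.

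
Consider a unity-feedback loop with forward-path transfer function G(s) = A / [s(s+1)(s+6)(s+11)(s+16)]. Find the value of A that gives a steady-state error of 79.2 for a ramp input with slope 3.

40

System type = 1 (one pole at s=0).
K_v = lim_{s→0} s·G(s) = A / (1·6·11·16) = (1/1056)·A.
e_ss = 3/K_v = 79.2 ⇒ K_v = 5/132 ⇒ A = (5/132)/(1/1056) = 40.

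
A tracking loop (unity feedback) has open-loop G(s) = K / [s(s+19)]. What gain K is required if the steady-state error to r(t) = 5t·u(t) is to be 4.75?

20

One free integrator in G(s): this is a type 1 system.
K_v = lim_{s→0} s·G(s) = K / (19) = (1/19)·K.
e_ss = 5/K_v = 4.75 ⇒ K_v = 20/19 ⇒ K = (20/19)/(1/19) = 20.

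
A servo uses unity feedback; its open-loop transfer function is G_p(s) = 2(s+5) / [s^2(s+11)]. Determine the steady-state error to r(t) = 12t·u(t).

0

Two free integrators in G_p(s): this is a type 2 system.
K_v = ∞ for a type-2 system; e_ss to a ramp is zero.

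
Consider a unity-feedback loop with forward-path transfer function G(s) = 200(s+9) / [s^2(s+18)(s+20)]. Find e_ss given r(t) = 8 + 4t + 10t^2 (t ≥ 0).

4

Two free integrators in G(s): this is a type 2 system. By superposition:
  • 8: tracked with zero error.
  • 4t: tracked with zero error.
  • 10t^2: e_ss = 20/K_a with K_a=5 → 4.
Total e_ss = 4.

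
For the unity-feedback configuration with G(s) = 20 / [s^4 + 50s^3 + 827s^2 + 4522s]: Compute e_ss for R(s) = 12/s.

0

Factoring s from the denominator leaves a polynomial with constant term 4522, so the system is type 1.
A type-1 system has K_p = ∞, so it tracks a step input with zero steady-state error.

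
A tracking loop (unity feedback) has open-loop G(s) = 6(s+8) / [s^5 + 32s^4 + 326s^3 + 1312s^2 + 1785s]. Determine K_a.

0

Factoring s from the denominator leaves a polynomial with constant term 1785, so the system is type 1.
K_a = lim_{s→0} s^2·G(s) = 0 (the extra factor of s kills the finite limit).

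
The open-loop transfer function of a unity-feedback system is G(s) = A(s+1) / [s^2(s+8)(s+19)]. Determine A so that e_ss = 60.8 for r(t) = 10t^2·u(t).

50

The open loop has two poles at the origin → type 2 system.
K_a = lim_{s→0} s^2·G(s) = A·1 / (8·19) = (1/152)·A.
e_ss = 20/K_a = 60.8 ⇒ K_a = 25/76 ⇒ A = (25/76)/(1/152) = 50.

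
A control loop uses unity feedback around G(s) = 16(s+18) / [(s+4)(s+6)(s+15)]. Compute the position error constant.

No free integrators in G(s): this is a type 0 system.
K_p = lim_{s→0} G(s) = 16·18 / (4·6·15) = 0.8.

0.8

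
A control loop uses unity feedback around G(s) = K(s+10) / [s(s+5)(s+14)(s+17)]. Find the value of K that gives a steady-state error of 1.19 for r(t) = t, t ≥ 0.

One free integrator in G(s): this is a type 1 system.
K_v = lim_{s→0} s·G(s) = K·10 / (5·14·17) = (1/119)·K.
e_ss = 1/K_v = 1.19 ⇒ K_v = 100/119 ⇒ K = (100/119)/(1/119) = 100.

100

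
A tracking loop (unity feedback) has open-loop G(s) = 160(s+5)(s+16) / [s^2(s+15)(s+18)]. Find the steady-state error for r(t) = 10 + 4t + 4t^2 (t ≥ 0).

27/160

G(s) has two factors of s in the denominator, so the system is type 2. Treating each term separately:
  • 10: tracked with zero error.
  • 4t: tracked with zero error.
  • 4t^2: e_ss = 8/K_a with K_a=1280/27 → 27/160.
Total e_ss = 27/160.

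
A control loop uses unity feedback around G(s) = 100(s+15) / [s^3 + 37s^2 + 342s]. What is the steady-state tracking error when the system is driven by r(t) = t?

0.228

Lowest-order denominator term is 342s, so the open loop has 1 pole at the origin → type 1 system.
K_v = lim_{s→0} s·G(s) = 100·15 / 342 = 250/57.
e_ss = 1/K_v = 1/(250/57) = 0.228.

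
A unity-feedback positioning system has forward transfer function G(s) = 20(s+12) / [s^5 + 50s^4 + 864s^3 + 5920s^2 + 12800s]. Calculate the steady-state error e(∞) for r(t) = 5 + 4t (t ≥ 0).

640/3

Lowest-order denominator term is 12800s, so the open loop has 1 pole at the origin → type 1 system. Taking each input component in turn:
  • 5: tracked with zero error.
  • 4t: e_ss = 4/K_v with K_v=3/160 → 640/3.
Total e_ss = 640/3.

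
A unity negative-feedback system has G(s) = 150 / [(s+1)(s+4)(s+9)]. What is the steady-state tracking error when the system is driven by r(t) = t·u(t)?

The open loop has no poles at the origin → type 0 system.
K_v = lim_{s→0} s·G(s) = 0; the steady-state error to this ramp input grows without bound.

infinity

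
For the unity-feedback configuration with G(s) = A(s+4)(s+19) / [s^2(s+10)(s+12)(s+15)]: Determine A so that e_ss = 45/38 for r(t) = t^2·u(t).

Two free integrators in G(s): this is a type 2 system.
K_a = lim_{s→0} s^2·G(s) = A·4·19 / (10·12·15) = (19/450)·A.
e_ss = 2/K_a = 45/38 ⇒ K_a = 76/45 ⇒ A = (76/45)/(19/450) = 40.

40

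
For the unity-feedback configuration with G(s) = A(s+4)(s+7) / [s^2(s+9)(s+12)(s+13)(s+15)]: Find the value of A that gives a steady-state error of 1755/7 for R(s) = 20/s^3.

60

System type = 2 (two poles at s=0).
K_a = lim_{s→0} s^2·G(s) = A·4·7 / (9·12·13·15) = (7/5265)·A.
e_ss = 20/K_a = 1755/7 ⇒ K_a = 28/351 ⇒ A = (28/351)/(7/5265) = 60.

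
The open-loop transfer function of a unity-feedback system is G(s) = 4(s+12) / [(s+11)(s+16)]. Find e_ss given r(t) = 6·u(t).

33/7

G(s) has no factors of s in the denominator, so the system is type 0.
K_p = lim_{s→0} G(s) = 4·12 / (11·16) = 3/11.
e_ss = 6/(1 + K_p) = 6/(14/11) = 33/7.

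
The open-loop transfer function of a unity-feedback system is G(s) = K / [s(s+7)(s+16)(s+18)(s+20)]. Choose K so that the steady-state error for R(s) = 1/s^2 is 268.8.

System type = 1 (one pole at s=0).
K_v = lim_{s→0} s·G(s) = K / (7·16·18·20) = (1/40320)·K.
e_ss = 1/K_v = 268.8 ⇒ K_v = 5/1344 ⇒ K = (5/1344)/(1/40320) = 150.

150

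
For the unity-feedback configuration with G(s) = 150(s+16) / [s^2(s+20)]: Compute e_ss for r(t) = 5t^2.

1/12

Two free integrators in G(s): this is a type 2 system.
K_a = lim_{s→0} s^2·G(s) = 150·16 / (20) = 120.
r(t) = 5t^2 gives R(s) = 10/s^3.
e_ss = 10/K_a = 10/120 = 1/12.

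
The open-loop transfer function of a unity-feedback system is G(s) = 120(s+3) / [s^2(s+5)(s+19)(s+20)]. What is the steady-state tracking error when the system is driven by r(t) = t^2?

95/9

System type = 2 (two poles at s=0).
K_a = lim_{s→0} s^2·G(s) = 120·3 / (5·19·20) = 18/95.
r(t) = t^2 gives R(s) = 2/s^3.
e_ss = 2/K_a = 2/(18/95) = 95/9.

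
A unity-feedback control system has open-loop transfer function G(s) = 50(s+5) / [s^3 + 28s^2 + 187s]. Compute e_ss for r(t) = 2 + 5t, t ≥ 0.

3.74

Factoring s from the denominator leaves a polynomial with constant term 187, so the system is type 1. Taking each input component in turn:
  • 2: tracked with zero error.
  • 5t: e_ss = 5/K_v with K_v=250/187 → 3.74.
Total e_ss = 3.74.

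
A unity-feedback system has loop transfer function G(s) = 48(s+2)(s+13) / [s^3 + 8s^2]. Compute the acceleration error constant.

Factoring s^2 from the denominator leaves a polynomial with constant term 8, so the system is type 2.
K_a = lim_{s→0} s^2·G(s) = 48·2·13 / 8 = 156.

156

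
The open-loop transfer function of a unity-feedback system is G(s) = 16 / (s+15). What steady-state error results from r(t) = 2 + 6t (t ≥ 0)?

System type = 0 (no poles at s=0). Taking each input component in turn:
  • 2: e_ss = 2/(1+K_p) with K_p=16/15 → 30/31.
  • 6t: a type-0 system cannot track it, e_ss → ∞.
The unbounded component dominates.

infinity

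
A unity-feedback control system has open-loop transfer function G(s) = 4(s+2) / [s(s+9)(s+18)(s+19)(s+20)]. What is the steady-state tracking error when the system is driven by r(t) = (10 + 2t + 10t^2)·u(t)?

G(s) has one factor of s in the denominator, so the system is type 1. Taking each input component in turn:
  • 10: tracked with zero error.
  • 2t: e_ss = 2/K_v with K_v=1/7695 → 15390.
  • 10t^2: a type-1 system cannot track it, e_ss → ∞.
The unbounded component dominates.

infinity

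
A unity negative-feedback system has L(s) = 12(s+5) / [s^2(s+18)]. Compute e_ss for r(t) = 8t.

System type = 2 (two poles at s=0).
A type-2 system has K_v = ∞, so it tracks a ramp input with zero steady-state error.

0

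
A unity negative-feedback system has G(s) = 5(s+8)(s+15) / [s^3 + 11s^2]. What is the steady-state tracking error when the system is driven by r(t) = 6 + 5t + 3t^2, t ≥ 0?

0.11

Lowest-order denominator term is 11s^2, so the open loop has 2 poles at the origin → type 2 system. Taking each input component in turn:
  • 6: tracked with zero error.
  • 5t: tracked with zero error.
  • 3t^2: e_ss = 6/K_a with K_a=600/11 → 0.11.
Total e_ss = 0.11.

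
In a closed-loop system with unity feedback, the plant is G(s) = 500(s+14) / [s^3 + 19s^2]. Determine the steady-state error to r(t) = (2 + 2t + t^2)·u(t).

19/3500

Lowest-order denominator term is 19s^2, so the open loop has 2 poles at the origin → type 2 system. Taking each input component in turn:
  • 2: tracked with zero error.
  • 2t: tracked with zero error.
  • t^2: e_ss = 2/K_a with K_a=7000/19 → 19/3500.
Total e_ss = 19/3500.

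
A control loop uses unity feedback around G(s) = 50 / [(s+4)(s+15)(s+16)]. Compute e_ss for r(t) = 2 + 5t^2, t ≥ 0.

G(s) has no factors of s in the denominator, so the system is type 0. Taking each input component in turn:
  • 2: e_ss = 2/(1+K_p) with K_p=5/96 → 192/101.
  • 5t^2: a type-0 system cannot track it, e_ss → ∞.
The unbounded component dominates.

infinity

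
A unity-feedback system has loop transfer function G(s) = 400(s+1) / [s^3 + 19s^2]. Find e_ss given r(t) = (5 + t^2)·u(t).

Factoring s^2 from the denominator leaves a polynomial with constant term 19, so the system is type 2. By superposition:
  • 5: tracked with zero error.
  • t^2: e_ss = 2/K_a with K_a=400/19 → 0.095.
Total e_ss = 0.095.

0.095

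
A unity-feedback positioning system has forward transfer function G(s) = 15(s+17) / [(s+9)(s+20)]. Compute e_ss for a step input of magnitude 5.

G(s) has no factors of s in the denominator, so the system is type 0.
K_p = lim_{s→0} G(s) = 15·17 / (9·20) = 17/12.
e_ss = 5/(1 + K_p) = 5/(29/12) = 60/29.

60/29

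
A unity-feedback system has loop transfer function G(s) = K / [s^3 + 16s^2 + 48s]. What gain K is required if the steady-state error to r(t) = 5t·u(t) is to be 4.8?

Lowest-order denominator term is 48s, so the open loop has 1 pole at the origin → type 1 system.
K_v = lim_{s→0} s·G(s) = K / 48 = (1/48)·K.
e_ss = 5/K_v = 4.8 ⇒ K_v = 25/24 ⇒ K = (25/24)/(1/48) = 50.

50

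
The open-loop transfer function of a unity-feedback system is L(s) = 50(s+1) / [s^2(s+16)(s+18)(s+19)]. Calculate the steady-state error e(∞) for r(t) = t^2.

218.88

L(s) has two factors of s in the denominator, so the system is type 2.
K_a = lim_{s→0} s^2·L(s) = 50·1 / (16·18·19) = 25/2736.
r(t) = t^2 gives R(s) = 2/s^3.
e_ss = 2/K_a = 2/(25/2736) = 218.88.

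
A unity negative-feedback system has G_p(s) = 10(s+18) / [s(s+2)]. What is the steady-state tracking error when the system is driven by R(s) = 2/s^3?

infinity

One free integrator in G_p(s): this is a type 1 system.
K_a = lim_{s→0} s^2·G_p(s) = 0; the steady-state error to this parabolic input grows without bound.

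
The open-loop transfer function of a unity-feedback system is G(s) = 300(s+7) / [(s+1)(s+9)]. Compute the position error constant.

700/3

G(s) has no factors of s in the denominator, so the system is type 0.
K_p = lim_{s→0} G(s) = 300·7 / (1·9) = 700/3.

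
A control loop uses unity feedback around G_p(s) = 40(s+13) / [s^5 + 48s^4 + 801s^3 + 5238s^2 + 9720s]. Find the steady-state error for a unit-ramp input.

Factoring s from the denominator leaves a polynomial with constant term 9720, so the system is type 1.
K_v = lim_{s→0} s·G_p(s) = 40·13 / 9720 = 13/243.
e_ss = 1/K_v = 1/(13/243) = 243/13.

243/13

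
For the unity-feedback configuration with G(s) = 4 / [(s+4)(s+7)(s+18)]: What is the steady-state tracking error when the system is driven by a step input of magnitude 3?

No free integrators in G(s): this is a type 0 system.
K_p = lim_{s→0} G(s) = 4 / (4·7·18) = 1/126.
e_ss = 3/(1 + K_p) = 3/(127/126) = 378/127.

378/127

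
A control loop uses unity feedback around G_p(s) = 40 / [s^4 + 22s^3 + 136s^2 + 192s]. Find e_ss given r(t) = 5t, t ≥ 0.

24

Factoring s from the denominator leaves a polynomial with constant term 192, so the system is type 1.
K_v = lim_{s→0} s·G_p(s) = 40 / 192 = 5/24.
e_ss = 5/K_v = 5/(5/24) = 24.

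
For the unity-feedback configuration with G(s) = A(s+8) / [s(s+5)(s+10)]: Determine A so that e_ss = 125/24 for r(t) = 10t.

G(s) has one factor of s in the denominator, so the system is type 1.
K_v = lim_{s→0} s·G(s) = A·8 / (5·10) = 0.16·A.
e_ss = 10/K_v = 125/24 ⇒ K_v = 1.92 ⇒ A = 1.92/0.16 = 12.

12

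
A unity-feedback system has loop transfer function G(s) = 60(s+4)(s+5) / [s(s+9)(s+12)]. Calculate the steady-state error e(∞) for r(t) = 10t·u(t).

0.9

One free integrator in G(s): this is a type 1 system.
K_v = lim_{s→0} s·G(s) = 60·4·5 / (9·12) = 100/9.
e_ss = 10/K_v = 10/(100/9) = 0.9.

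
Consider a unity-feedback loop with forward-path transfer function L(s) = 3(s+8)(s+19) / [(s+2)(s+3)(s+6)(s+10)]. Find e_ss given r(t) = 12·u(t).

The open loop has no poles at the origin → type 0 system.
K_p = lim_{s→0} L(s) = 3·8·19 / (2·3·6·10) = 19/15.
e_ss = 12/(1 + K_p) = 12/(34/15) = 90/17.

90/17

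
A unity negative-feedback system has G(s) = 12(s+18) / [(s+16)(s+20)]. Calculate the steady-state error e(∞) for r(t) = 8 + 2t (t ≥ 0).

The open loop has no poles at the origin → type 0 system. By superposition:
  • 8: e_ss = 8/(1+K_p) with K_p=0.675 → 320/67.
  • 2t: a type-0 system cannot track it, e_ss → ∞.
The unbounded component dominates.

infinity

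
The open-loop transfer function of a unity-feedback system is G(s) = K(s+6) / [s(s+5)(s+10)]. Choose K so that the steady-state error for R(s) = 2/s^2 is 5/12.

System type = 1 (one pole at s=0).
K_v = lim_{s→0} s·G(s) = K·6 / (5·10) = 0.12·K.
e_ss = 2/K_v = 5/12 ⇒ K_v = 4.8 ⇒ K = 4.8/0.12 = 40.

40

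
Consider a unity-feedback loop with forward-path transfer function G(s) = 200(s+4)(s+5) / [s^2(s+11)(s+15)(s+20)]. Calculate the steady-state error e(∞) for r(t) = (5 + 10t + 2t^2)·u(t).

3.3

System type = 2 (two poles at s=0). By superposition:
  • 5: tracked with zero error.
  • 10t: tracked with zero error.
  • 2t^2: e_ss = 4/K_a with K_a=40/33 → 3.3.
Total e_ss = 3.3.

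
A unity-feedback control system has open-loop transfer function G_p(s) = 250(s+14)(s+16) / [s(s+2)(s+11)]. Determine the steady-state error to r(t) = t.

System type = 1 (one pole at s=0).
K_v = lim_{s→0} s·G_p(s) = 250·14·16 / (2·11) = 28000/11.
e_ss = 1/K_v = 1/(28000/11) = 11/28000.

11/28000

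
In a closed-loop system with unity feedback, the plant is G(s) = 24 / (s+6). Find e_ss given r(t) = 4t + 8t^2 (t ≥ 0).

infinity

G(s) has no factors of s in the denominator, so the system is type 0. Taking each input component in turn:
  • 4t: a type-0 system cannot track it, e_ss → ∞.
  • 8t^2: a type-0 system cannot track it, e_ss → ∞.
The unbounded component dominates.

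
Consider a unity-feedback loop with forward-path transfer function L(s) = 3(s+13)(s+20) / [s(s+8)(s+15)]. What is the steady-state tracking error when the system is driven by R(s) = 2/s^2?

4/13

System type = 1 (one pole at s=0).
K_v = lim_{s→0} s·L(s) = 3·13·20 / (8·15) = 6.5.
e_ss = 2/K_v = 2/6.5 = 4/13.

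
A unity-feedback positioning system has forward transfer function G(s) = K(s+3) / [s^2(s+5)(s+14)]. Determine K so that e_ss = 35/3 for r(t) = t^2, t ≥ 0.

4

System type = 2 (two poles at s=0).
K_a = lim_{s→0} s^2·G(s) = K·3 / (5·14) = (3/70)·K.
e_ss = 2/K_a = 35/3 ⇒ K_a = 6/35 ⇒ K = (6/35)/(3/70) = 4.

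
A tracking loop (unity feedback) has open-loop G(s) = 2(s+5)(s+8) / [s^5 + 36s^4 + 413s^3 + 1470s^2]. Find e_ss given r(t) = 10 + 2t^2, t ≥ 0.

73.5

Factoring s^2 from the denominator leaves a polynomial with constant term 1470, so the system is type 2. Taking each input component in turn:
  • 10: tracked with zero error.
  • 2t^2: e_ss = 4/K_a with K_a=8/147 → 73.5.
Total e_ss = 73.5.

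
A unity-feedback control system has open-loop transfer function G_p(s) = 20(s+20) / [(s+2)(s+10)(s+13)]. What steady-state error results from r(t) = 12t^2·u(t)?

System type = 0 (no poles at s=0).
K_a = lim_{s→0} s^2·G_p(s) = 0; the steady-state error to this parabolic input grows without bound.

infinity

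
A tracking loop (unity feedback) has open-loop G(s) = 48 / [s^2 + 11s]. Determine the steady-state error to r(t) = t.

11/48

The denominator has no term below 11s — 1 pole at s=0, type 1.
K_v = lim_{s→0} s·G(s) = 48 / 11 = 48/11.
e_ss = 1/K_v = 1/(48/11) = 11/48.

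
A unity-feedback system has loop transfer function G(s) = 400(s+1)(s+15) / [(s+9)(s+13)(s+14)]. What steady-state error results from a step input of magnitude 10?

2730/1273

G(s) has no factors of s in the denominator, so the system is type 0.
K_p = lim_{s→0} G(s) = 400·1·15 / (9·13·14) = 1000/273.
e_ss = 10/(1 + K_p) = 10/(1273/273) = 2730/1273.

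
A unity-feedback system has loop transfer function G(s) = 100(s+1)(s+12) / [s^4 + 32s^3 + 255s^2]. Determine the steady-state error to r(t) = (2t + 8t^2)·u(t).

Factoring s^2 from the denominator leaves a polynomial with constant term 255, so the system is type 2. Treating each term separately:
  • 2t: tracked with zero error.
  • 8t^2: e_ss = 16/K_a with K_a=80/17 → 3.4.
Total e_ss = 3.4.

3.4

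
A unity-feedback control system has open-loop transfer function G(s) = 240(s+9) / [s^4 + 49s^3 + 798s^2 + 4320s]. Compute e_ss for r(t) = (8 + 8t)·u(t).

16

The denominator has no term below 4320s — 1 pole at s=0, type 1. Taking each input component in turn:
  • 8: tracked with zero error.
  • 8t: e_ss = 8/K_v with K_v=0.5 → 16.
Total e_ss = 16.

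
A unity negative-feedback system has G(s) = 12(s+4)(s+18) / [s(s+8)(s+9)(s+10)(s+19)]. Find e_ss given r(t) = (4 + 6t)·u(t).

95

G(s) has one factor of s in the denominator, so the system is type 1. Taking each input component in turn:
  • 4: tracked with zero error.
  • 6t: e_ss = 6/K_v with K_v=6/95 → 95.
Total e_ss = 95.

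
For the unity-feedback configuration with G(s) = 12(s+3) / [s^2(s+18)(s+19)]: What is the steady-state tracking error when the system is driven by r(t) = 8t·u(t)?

0

G(s) has two factors of s in the denominator, so the system is type 2.
A type-2 system has K_v = ∞, so it tracks a ramp input with zero steady-state error.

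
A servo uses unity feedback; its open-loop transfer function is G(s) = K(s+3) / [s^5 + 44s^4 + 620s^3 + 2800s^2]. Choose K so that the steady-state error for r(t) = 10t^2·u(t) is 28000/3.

2

The denominator has no term below 2800s^2 — 2 poles at s=0, type 2.
K_a = lim_{s→0} s^2·G(s) = K·3 / 2800 = (3/2800)·K.
e_ss = 20/K_a = 28000/3 ⇒ K_a = 3/1400 ⇒ K = (3/1400)/(3/2800) = 2.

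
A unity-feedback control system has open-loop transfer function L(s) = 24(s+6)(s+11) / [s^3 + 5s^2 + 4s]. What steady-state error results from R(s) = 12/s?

Factoring s from the denominator leaves a polynomial with constant term 4, so the system is type 1.
A type-1 system has K_p = ∞, so it tracks a step input with zero steady-state error.

0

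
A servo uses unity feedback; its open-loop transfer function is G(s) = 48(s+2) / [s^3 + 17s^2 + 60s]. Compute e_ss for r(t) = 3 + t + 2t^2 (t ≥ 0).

Lowest-order denominator term is 60s, so the open loop has 1 pole at the origin → type 1 system. By superposition:
  • 3: tracked with zero error.
  • t: e_ss = 1/K_v with K_v=1.6 → 0.625.
  • 2t^2: a type-1 system cannot track it, e_ss → ∞.
The unbounded component dominates.

infinity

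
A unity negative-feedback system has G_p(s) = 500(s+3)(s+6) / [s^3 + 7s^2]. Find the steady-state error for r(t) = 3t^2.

7/1500

The denominator has no term below 7s^2 — 2 poles at s=0, type 2.
K_a = lim_{s→0} s^2·G_p(s) = 500·3·6 / 7 = 9000/7.
r(t) = 3t^2 gives R(s) = 6/s^3.
e_ss = 6/K_a = 6/(9000/7) = 7/1500.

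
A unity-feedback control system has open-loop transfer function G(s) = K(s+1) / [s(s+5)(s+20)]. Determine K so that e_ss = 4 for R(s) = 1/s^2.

G(s) has one factor of s in the denominator, so the system is type 1.
K_v = lim_{s→0} s·G(s) = K·1 / (5·20) = 0.01·K.
e_ss = 1/K_v = 4 ⇒ K_v = 0.25 ⇒ K = 0.25/0.01 = 25.

25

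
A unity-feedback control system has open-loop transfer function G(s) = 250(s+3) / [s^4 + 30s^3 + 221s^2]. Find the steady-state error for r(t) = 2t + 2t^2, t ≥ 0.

442/375

Lowest-order denominator term is 221s^2, so the open loop has 2 poles at the origin → type 2 system. Treating each term separately:
  • 2t: tracked with zero error.
  • 2t^2: e_ss = 4/K_a with K_a=750/221 → 442/375.
Total e_ss = 442/375.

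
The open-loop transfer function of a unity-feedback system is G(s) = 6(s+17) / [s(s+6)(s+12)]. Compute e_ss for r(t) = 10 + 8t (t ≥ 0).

The open loop has one pole at the origin → type 1 system. Treating each term separately:
  • 10: tracked with zero error.
  • 8t: e_ss = 8/K_v with K_v=17/12 → 96/17.
Total e_ss = 96/17.

96/17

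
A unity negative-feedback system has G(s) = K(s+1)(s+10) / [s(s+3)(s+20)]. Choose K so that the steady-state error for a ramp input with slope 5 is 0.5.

60

System type = 1 (one pole at s=0).
K_v = lim_{s→0} s·G(s) = K·1·10 / (3·20) = (1/6)·K.
e_ss = 5/K_v = 0.5 ⇒ K_v = 10 ⇒ K = 10/(1/6) = 60.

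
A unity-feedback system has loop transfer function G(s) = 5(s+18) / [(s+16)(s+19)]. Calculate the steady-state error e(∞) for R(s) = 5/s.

G(s) has no factors of s in the denominator, so the system is type 0.
K_p = lim_{s→0} G(s) = 5·18 / (16·19) = 45/152.
e_ss = 5/(1 + K_p) = 5/(197/152) = 760/197.

760/197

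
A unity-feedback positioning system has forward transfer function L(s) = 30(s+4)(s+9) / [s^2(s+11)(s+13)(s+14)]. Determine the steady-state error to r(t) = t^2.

The open loop has two poles at the origin → type 2 system.
K_a = lim_{s→0} s^2·L(s) = 30·4·9 / (11·13·14) = 540/1001.
r(t) = t^2 gives R(s) = 2/s^3.
e_ss = 2/K_a = 2/(540/1001) = 1001/270.

1001/270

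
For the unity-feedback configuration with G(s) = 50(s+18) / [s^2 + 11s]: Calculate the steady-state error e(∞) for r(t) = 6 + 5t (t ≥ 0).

11/180

Factoring s from the denominator leaves a polynomial with constant term 11, so the system is type 1. Taking each input component in turn:
  • 6: tracked with zero error.
  • 5t: e_ss = 5/K_v with K_v=900/11 → 11/180.
Total e_ss = 11/180.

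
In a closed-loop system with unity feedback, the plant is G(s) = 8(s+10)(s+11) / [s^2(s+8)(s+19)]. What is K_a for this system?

110/19

Two free integrators in G(s): this is a type 2 system.
K_a = lim_{s→0} s^2·G(s) = 8·10·11 / (8·19) = 110/19.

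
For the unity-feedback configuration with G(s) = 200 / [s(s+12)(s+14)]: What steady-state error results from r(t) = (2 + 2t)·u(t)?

1.68

System type = 1 (one pole at s=0). Treating each term separately:
  • 2: tracked with zero error.
  • 2t: e_ss = 2/K_v with K_v=25/21 → 1.68.
Total e_ss = 1.68.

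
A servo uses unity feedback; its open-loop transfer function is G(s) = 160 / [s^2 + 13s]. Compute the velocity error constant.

Factoring s from the denominator leaves a polynomial with constant term 13, so the system is type 1.
K_v = lim_{s→0} s·G(s) = 160 / 13 = 160/13.

160/13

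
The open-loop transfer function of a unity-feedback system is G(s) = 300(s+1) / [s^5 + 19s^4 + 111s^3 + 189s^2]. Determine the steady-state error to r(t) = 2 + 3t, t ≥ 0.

0

Factoring s^2 from the denominator leaves a polynomial with constant term 189, so the system is type 2. Treating each term separately:
  • 2: tracked with zero error.
  • 3t: tracked with zero error.
Total e_ss = 0.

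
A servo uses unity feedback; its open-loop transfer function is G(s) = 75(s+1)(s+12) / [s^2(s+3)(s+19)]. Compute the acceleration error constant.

300/19

The open loop has two poles at the origin → type 2 system.
K_a = lim_{s→0} s^2·G(s) = 75·1·12 / (3·19) = 300/19.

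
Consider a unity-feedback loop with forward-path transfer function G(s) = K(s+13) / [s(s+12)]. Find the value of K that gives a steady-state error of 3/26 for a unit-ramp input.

8

System type = 1 (one pole at s=0).
K_v = lim_{s→0} s·G(s) = K·13 / (12) = (13/12)·K.
e_ss = 1/K_v = 3/26 ⇒ K_v = 26/3 ⇒ K = (26/3)/(13/12) = 8.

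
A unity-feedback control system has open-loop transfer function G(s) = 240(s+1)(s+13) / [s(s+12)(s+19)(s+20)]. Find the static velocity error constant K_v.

13/19

G(s) has one factor of s in the denominator, so the system is type 1.
K_v = lim_{s→0} s·G(s) = 240·1·13 / (12·19·20) = 13/19.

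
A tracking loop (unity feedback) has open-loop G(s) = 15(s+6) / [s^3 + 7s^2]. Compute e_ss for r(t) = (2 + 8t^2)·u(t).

The denominator has no term below 7s^2 — 2 poles at s=0, type 2. By superposition:
  • 2: tracked with zero error.
  • 8t^2: e_ss = 16/K_a with K_a=90/7 → 56/45.
Total e_ss = 56/45.

56/45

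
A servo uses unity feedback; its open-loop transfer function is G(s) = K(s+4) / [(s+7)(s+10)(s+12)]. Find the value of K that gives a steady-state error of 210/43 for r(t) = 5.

No free integrators in G(s): this is a type 0 system.
K_p = lim_{s→0} G(s) = K·4 / (7·10·12) = (1/210)·K.
e_ss = 5/(1 + K_p) = 210/43 ⇒ 1 + (1/210)·K = 43/42 ⇒ K = 5.

5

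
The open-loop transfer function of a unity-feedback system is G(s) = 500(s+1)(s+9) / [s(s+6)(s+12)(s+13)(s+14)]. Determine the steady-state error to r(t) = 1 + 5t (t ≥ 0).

14.56

System type = 1 (one pole at s=0). Treating each term separately:
  • 1: tracked with zero error.
  • 5t: e_ss = 5/K_v with K_v=125/364 → 14.56.
Total e_ss = 14.56.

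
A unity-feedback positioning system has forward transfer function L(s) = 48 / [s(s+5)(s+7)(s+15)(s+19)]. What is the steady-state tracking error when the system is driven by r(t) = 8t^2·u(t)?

L(s) has one factor of s in the denominator, so the system is type 1.
K_a = lim_{s→0} s^2·L(s) = 0; the steady-state error to this parabolic input grows without bound.

infinity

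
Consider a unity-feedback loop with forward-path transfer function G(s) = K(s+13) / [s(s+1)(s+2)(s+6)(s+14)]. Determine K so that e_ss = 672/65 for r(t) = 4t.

One free integrator in G(s): this is a type 1 system.
K_v = lim_{s→0} s·G(s) = K·13 / (1·2·6·14) = (13/168)·K.
e_ss = 4/K_v = 672/65 ⇒ K_v = 65/168 ⇒ K = (65/168)/(13/168) = 5.

5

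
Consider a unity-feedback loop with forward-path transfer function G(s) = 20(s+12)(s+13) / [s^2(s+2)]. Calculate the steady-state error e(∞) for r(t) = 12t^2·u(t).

The open loop has two poles at the origin → type 2 system.
K_a = lim_{s→0} s^2·G(s) = 20·12·13 / (2) = 1560.
r(t) = 12t^2 gives R(s) = 24/s^3.
e_ss = 24/K_a = 24/1560 = 1/65.

1/65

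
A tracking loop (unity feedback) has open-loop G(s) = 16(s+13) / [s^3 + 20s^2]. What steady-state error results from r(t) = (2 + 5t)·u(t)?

Factoring s^2 from the denominator leaves a polynomial with constant term 20, so the system is type 2. By superposition:
  • 2: tracked with zero error.
  • 5t: tracked with zero error.
Total e_ss = 0.

0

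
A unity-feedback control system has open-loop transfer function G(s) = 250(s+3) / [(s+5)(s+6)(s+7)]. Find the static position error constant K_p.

25/7

No free integrators in G(s): this is a type 0 system.
K_p = lim_{s→0} G(s) = 250·3 / (5·6·7) = 25/7.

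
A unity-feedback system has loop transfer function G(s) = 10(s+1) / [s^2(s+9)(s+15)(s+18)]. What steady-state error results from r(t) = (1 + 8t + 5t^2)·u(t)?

Two free integrators in G(s): this is a type 2 system. By superposition:
  • 1: tracked with zero error.
  • 8t: tracked with zero error.
  • 5t^2: e_ss = 10/K_a with K_a=1/243 → 2430.
Total e_ss = 2430.

2430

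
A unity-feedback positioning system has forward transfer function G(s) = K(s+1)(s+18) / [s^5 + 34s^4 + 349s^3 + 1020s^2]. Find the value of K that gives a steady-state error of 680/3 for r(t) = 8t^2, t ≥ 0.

The denominator has no term below 1020s^2 — 2 poles at s=0, type 2.
K_a = lim_{s→0} s^2·G(s) = K·1·18 / 1020 = (3/170)·K.
e_ss = 16/K_a = 680/3 ⇒ K_a = 6/85 ⇒ K = (6/85)/(3/170) = 4.

4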